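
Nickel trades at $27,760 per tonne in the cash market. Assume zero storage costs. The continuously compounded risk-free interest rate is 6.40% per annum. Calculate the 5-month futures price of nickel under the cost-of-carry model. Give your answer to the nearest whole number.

F = S·e^(rT) = 27760 · e^(0.0640 × 5/12) = 27760 · e^0.026667
= 27760 × 1.027026 = $28,510 per tonne

$28,510 per tonne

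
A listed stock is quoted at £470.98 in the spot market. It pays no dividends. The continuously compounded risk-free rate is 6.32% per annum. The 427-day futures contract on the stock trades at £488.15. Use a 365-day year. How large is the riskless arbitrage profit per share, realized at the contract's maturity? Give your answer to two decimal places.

Fair futures: F* = S·e^(carry·T), with carry = r = 0.0632
F* = 470.98 · e^(0.0632 × 427/365) = 470.98 · e^0.073935 = 470.98 × 1.076737 = £507.1216
Market £488.15 < fair £507.1216: forward underpriced → reverse cash-and-carry (short spot, go long the forward).
At maturity, profit = |F_mkt − F*| = |488.15 − 507.1216| = £18.97 per share

£18.97 per share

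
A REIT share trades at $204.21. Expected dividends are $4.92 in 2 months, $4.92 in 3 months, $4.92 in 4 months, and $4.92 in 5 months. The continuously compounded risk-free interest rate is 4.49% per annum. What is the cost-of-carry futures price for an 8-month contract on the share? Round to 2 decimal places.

PV(dividends) I = 4.92·e^(−0.0449·2/12) + 4.92·e^(−0.0449·3/12) + 4.92·e^(−0.0449·4/12) + 4.92·e^(−0.0449·5/12)
I = 4.8833 + 4.8651 + 4.8469 + 4.8288 = 19.4241
F = (S − I)·e^(rT) = (204.21 − 19.4241) · e^(0.0449·8/12)
= 184.7859 · e^0.029933 = 184.7859 × 1.030385 = $190.40

$190.40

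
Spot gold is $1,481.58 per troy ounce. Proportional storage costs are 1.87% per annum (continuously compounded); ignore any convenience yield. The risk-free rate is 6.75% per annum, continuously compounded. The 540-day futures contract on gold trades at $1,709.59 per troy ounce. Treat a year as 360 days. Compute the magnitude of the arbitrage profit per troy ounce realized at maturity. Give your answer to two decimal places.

$23.51 per troy ounce

Fair futures: F* = S·e^(carry·T), with carry = (r + u) = 0.0675 + 0.0187 = 0.0862
F* = 1481.58 · e^(0.0862 × 540/360) = 1481.58 · e^0.12930000 = 1481.58 × 1.13803148 = $1686.0847
Market $1709.59 > fair $1686.0847: forward overpriced → cash-and-carry (buy spot, short the forward).
At maturity, profit = |F_mkt − F*| = |1709.59 − 1686.0847| = $23.51 per troy ounce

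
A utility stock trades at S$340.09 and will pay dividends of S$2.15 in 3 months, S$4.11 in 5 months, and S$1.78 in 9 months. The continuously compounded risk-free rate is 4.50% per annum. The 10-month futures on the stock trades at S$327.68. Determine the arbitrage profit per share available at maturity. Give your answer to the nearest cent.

S$17.22 per share

PV(dividends) I = 2.15·e^(−0.0450·3/12) + 4.11·e^(−0.0450·5/12) + 1.78·e^(−0.0450·9/12) = 7.8805
Fair futures F* = (S − I)·e^(rT) = (340.09 − 7.8805)·e^0.037500 = 332.2095 × 1.038212 = 344.9039
Market S$327.68 < fair 344.9039: forward underpriced → reverse cash-and-carry (short the stock, invest proceeds at r, pay the dividends, go long the forward).
Profit at T = |F_mkt − F*| = |327.68 − 344.9039| = S$17.22 per share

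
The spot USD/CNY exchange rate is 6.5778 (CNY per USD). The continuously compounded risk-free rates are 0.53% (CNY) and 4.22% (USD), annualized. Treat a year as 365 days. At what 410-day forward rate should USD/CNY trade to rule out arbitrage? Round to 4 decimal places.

6.3107

F = S·e^((r_CNY − r_USD)T) = 6.5778 · e^((0.0053 − 0.0422) × 410/365)
= 6.5778 · e^-0.041449 = 6.5778 × 0.959398
F = 6.3107 CNY per USD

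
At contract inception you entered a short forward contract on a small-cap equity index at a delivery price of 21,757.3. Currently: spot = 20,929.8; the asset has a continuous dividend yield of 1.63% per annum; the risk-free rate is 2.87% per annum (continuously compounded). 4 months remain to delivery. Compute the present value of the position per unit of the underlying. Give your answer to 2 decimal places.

733.76

Current fair forward for the remaining 4 months: F = S·e^((r − q)·T), (r − q) = 0.0287 − 0.0163 = 0.0124
F = 20929.8 · e^(0.0124 × 4/12) = 20929.8 × 1.00414189 = 21016.4889
Value of long forward = (F − K)·e^(−rT) = (21016.4889 − 21757.3) · e^(−0.0287·4/12)
= -740.8111 × 0.99047895 = -733.76
Short position value = −(long value) = 733.76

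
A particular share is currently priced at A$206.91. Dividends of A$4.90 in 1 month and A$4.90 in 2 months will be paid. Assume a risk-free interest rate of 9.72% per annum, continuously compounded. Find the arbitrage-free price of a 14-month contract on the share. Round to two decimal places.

A$220.91

PV(dividends) I = 4.90·e^(−0.0972·1/12) + 4.90·e^(−0.0972·2/12)
I = 4.8605 + 4.8213 = 9.6818
F = (S − I)·e^(rT) = (206.91 − 9.6818) · e^(0.0972·14/12)
= 197.2282 · e^0.113400 = 197.2282 × 1.120080 = A$220.91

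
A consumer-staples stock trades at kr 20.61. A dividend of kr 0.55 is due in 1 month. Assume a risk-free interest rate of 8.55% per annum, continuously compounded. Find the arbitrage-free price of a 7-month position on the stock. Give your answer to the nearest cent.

kr 21.09

PV(dividends) I = 0.55·e^(−0.0855·1/12)
I = 0.5461
F = (S − I)·e^(rT) = (20.61 − 0.5461) · e^(0.0855·7/12)
= 20.0639 · e^0.049875 = 20.0639 × 1.051140 = kr 21.09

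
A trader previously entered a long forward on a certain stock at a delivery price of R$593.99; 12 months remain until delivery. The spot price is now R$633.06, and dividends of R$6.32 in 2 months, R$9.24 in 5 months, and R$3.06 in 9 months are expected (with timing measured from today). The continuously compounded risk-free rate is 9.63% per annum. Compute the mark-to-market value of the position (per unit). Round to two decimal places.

R$75.66

PV(remaining dividends) I = 6.32·e^(−0.0963·2/12) + 9.24·e^(−0.0963·5/12) + 3.06·e^(−0.0963·9/12) = 17.9427
Current forward F = (S − I)·e^(rT) = (633.06 − 17.9427)·e^(0.0963·12/12) = 615.1173 × 1.101089 = 677.2989
Value (long) = (F − K)·e^(−rT) = (677.2989 − 593.99) × 0.908192 = 75.6605
Value = R$75.66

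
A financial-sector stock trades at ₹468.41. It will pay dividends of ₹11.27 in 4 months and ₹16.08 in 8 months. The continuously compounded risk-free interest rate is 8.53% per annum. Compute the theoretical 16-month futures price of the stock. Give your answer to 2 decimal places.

₹495.54

PV(dividends) I = 11.27·e^(−0.0853·4/12) + 16.08·e^(−0.0853·8/12)
I = 10.9541 + 15.1911 = 26.1452
F = (S − I)·e^(rT) = (468.41 − 26.1452) · e^(0.0853·16/12)
= 442.2648 · e^0.113733 = 442.2648 × 1.120453 = ₹495.54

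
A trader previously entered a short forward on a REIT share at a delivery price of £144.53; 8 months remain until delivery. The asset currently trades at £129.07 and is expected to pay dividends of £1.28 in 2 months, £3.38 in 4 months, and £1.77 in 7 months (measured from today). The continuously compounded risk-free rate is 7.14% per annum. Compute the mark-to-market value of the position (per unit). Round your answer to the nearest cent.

£15.00

PV(remaining dividends) I = 1.28·e^(−0.0714·2/12) + 3.38·e^(−0.0714·4/12) + 1.77·e^(−0.0714·7/12) = 6.2632
Current forward F = (S − I)·e^(rT) = (129.07 − 6.2632)·e^(0.0714·8/12) = 122.8068 × 1.048751 = 128.7938
Value (long) = (F − K)·e^(−rT) = (128.7938 − 144.53) × 0.953515 = -15.0047
Short position value = −(long value) = £15.00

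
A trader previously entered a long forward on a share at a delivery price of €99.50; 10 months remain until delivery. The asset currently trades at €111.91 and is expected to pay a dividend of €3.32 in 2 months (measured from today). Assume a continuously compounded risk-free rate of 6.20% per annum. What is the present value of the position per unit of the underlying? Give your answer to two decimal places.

€14.13

PV(remaining dividends) I = 3.32·e^(−0.0620·2/12) = 3.2859
Current forward F = (S − I)·e^(rT) = (111.91 − 3.2859)·e^(0.0620·10/12) = 108.6241 × 1.053025 = 114.3839
Value (long) = (F − K)·e^(−rT) = (114.3839 − 99.50) × 0.949645 = 14.1344
Value = €14.13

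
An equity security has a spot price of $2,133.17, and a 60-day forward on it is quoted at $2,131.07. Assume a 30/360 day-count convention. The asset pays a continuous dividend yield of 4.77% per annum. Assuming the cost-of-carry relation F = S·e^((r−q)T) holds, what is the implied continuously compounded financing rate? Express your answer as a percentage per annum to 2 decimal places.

From F = S·e^((r−q)T): (r − q) = ln(F/S)/T
ln(2131.07/2133.17) = ln(0.999016) = -0.000984
(r − q) = -0.000984 / (60/360) = -0.005904
r = ln(F/S)/T + q = -0.005904 + 0.0477 = 0.041796
r = 4.18%

4.18%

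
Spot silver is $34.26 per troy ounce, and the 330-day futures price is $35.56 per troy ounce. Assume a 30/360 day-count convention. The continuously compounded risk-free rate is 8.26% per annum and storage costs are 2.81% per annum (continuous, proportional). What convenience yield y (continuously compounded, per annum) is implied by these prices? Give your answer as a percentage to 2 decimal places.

7.01%

F = S·e^((r+u−y)T) ⇒ (r+u−y) = ln(F/S)/T
ln(35.56/34.26) = 0.037243; /T ⇒ 0.040629
y = r + u − ln(F/S)/T = 0.0826 + 0.0281 − 0.040629 = 0.070071
y = 7.01%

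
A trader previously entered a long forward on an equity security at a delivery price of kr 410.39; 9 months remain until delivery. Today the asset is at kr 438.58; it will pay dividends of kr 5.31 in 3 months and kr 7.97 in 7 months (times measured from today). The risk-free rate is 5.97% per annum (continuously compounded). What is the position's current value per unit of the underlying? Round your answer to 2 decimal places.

kr 33.23

PV(remaining dividends) I = 5.31·e^(−0.0597·3/12) + 7.97·e^(−0.0597·7/12) = 12.9286
Current forward F = (S − I)·e^(rT) = (438.58 − 12.9286)·e^(0.0597·9/12) = 425.6514 × 1.045793 = 445.1433
Value (long) = (F − K)·e^(−rT) = (445.1433 − 410.39) × 0.956213 = 33.2316
Value = kr 33.23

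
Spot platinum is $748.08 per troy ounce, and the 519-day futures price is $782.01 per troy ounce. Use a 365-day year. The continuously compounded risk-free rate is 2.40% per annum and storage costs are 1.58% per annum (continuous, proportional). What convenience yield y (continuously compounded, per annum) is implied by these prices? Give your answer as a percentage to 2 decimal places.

0.86%

F = S·e^((r+u−y)T) ⇒ (r+u−y) = ln(F/S)/T
ln(782.01/748.08) = 0.044358; /T ⇒ 0.031196
y = r + u − ln(F/S)/T = 0.0240 + 0.0158 − 0.031196 = 0.008604
y = 0.86%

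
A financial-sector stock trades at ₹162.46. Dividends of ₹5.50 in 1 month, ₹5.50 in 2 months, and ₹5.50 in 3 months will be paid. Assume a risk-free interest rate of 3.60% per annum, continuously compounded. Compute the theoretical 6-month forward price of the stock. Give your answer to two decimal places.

PV(dividends) I = 5.50·e^(−0.0360·1/12) + 5.50·e^(−0.0360·2/12) + 5.50·e^(−0.0360·3/12)
I = 5.4835 + 5.4671 + 5.4507 = 16.4013
F = (S − I)·e^(rT) = (162.46 − 16.4013) · e^(0.0360·6/12)
= 146.0587 · e^0.018000 = 146.0587 × 1.018163 = ₹148.71

₹148.71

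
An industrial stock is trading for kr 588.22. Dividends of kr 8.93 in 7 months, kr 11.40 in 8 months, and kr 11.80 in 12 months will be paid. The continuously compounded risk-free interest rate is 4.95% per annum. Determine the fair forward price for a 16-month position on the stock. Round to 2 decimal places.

kr 595.31

PV(dividends) I = 8.93·e^(−0.0495·7/12) + 11.40·e^(−0.0495·8/12) + 11.80·e^(−0.0495·12/12)
I = 8.6758 + 11.0299 + 11.2301 = 30.9358
F = (S − I)·e^(rT) = (588.22 − 30.9358) · e^(0.0495·16/12)
= 557.2842 · e^0.066000 = 557.2842 × 1.068227 = kr 595.31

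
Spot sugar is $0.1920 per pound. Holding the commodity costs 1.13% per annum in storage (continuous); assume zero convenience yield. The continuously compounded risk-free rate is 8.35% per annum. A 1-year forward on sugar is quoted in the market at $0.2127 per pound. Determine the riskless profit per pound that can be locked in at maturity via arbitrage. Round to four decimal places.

Fair forward: F* = S·e^(carry·T), with carry = (r + u) = 0.0835 + 0.0113 = 0.0948
F* = 0.1920 · e^(0.0948 × 12/12) = 0.1920 · e^0.094800 = 0.1920 × 1.099439 = $0.2111
Market $0.2127 > fair $0.2111: forward overpriced → cash-and-carry (buy spot, short the forward).
At maturity, profit = |F_mkt − F*| = |0.2127 − 0.2111| = $0.0016 per pound

$0.0016 per pound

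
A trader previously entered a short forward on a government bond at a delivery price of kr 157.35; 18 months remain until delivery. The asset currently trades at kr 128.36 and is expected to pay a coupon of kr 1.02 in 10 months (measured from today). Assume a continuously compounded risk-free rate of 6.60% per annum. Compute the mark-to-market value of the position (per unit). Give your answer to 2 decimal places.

PV(remaining coupons) I = 1.02·e^(−0.0660·10/12) = 0.9654
Current forward F = (S − I)·e^(rT) = (128.36 − 0.9654)·e^(0.0660·18/12) = 127.3946 × 1.104066 = 140.6520
Value (long) = (F − K)·e^(−rT) = (140.6520 − 157.35) × 0.905743 = -15.1241
Short position value = −(long value) = kr 15.12

kr 15.12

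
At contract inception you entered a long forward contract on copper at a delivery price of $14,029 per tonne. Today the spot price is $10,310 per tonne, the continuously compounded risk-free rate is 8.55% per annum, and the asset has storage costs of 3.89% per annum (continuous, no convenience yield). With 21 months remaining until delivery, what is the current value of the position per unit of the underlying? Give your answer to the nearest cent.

Current fair forward for the remaining 21 months: F = S·e^((r + u)·T), (r + u) = 0.0855 + 0.0389 = 0.1244
F = 10310 · e^(0.1244 × 21/12) = 10310 × 1.24321405 = 12817.5369
Value of long forward = (F − K)·e^(−rT) = (12817.5369 − 14029) · e^(−0.0855·21/12)
= -1211.4631 × 0.86103080 = -1043.11

-$1043.11 per tonne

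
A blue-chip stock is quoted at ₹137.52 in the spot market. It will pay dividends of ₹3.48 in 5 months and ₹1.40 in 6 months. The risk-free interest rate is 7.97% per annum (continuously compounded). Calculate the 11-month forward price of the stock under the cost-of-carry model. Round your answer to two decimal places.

PV(dividends) I = 3.48·e^(−0.0797·5/12) + 1.40·e^(−0.0797·6/12)
I = 3.3663 + 1.3453 = 4.7116
F = (S − I)·e^(rT) = (137.52 − 4.7116) · e^(0.0797·11/12)
= 132.8084 · e^0.073058 = 132.8084 × 1.075793 = ₹142.87

₹142.87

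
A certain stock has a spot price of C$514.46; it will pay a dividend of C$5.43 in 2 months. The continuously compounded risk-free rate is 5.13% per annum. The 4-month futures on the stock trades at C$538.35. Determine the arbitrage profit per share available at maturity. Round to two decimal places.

C$20.49 per share

PV(dividends) I = 5.43·e^(−0.0513·2/12) = 5.3838
Fair futures F* = (S − I)·e^(rT) = (514.46 − 5.3838)·e^0.017100 = 509.0762 × 1.017247 = 517.8562
Market C$538.35 > fair 517.8562: forward overpriced → cash-and-carry (borrow at r, buy the stock and collect the dividends, short the forward).
Profit at T = |F_mkt − F*| = |538.35 − 517.8562| = C$20.49 per share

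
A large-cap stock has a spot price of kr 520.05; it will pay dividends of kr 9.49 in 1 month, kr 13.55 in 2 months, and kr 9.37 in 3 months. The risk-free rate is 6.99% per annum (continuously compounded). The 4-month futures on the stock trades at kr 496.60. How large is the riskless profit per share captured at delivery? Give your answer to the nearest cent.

PV(dividends) I = 9.49·e^(−0.0699·1/12) + 13.55·e^(−0.0699·2/12) + 9.37·e^(−0.0699·3/12) = 32.0356
Fair futures F* = (S − I)·e^(rT) = (520.05 − 32.0356)·e^0.023300 = 488.0144 × 1.023574 = 499.5189
Market kr 496.60 < fair 499.5189: forward underpriced → reverse cash-and-carry (short the stock, invest proceeds at r, pay the dividends, go long the forward).
Profit at T = |F_mkt − F*| = |496.60 − 499.5189| = kr 2.92 per share

kr 2.92 per share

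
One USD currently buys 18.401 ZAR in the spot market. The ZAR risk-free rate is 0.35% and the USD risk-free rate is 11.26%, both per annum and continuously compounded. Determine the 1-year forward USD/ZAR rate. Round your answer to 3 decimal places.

F = S·e^((r_ZAR − r_USD)T) = 18.401 · e^((0.0035 − 0.1126) × 1)
= 18.401 · e^-0.109100 = 18.401 × 0.896641
F = 16.499 ZAR per USD

16.499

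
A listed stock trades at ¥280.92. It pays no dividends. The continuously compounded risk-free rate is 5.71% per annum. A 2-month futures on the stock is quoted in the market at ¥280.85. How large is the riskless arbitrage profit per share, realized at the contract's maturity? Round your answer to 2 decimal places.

¥2.76 per share

Fair futures: F* = S·e^(carry·T), with carry = r = 0.0571
F* = 280.92 · e^(0.0571 × 2/12) = 280.92 · e^0.009517 = 280.92 × 1.009562 = ¥283.6062
Market ¥280.85 < fair ¥283.6062: forward underpriced → reverse cash-and-carry (short spot, go long the forward).
At maturity, profit = |F_mkt − F*| = |280.85 − 283.6062| = ¥2.76 per share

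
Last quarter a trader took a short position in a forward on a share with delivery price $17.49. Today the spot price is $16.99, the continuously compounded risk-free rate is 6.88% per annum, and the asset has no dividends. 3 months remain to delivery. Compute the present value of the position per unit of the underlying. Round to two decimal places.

$0.20

Current fair forward for the remaining 3 months: F = S·e^(r·T), r = 0.0688
F = 16.99 · e^(0.0688 × 3/12) = 16.99 × 1.017349 = 17.2848
Value of long forward = (F − K)·e^(−rT) = (17.2848 − 17.49) · e^(−0.0688·3/12)
= -0.2052 × 0.982947 = -0.20
Short position value = −(long value) = $0.20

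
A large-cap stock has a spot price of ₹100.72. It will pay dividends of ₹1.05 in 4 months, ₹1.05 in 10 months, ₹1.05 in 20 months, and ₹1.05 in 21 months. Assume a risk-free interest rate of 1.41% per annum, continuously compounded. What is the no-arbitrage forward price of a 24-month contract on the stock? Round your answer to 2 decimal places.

₹99.35

PV(dividends) I = 1.05·e^(−0.0141·4/12) + 1.05·e^(−0.0141·10/12) + 1.05·e^(−0.0141·20/12) + 1.05·e^(−0.0141·21/12)
I = 1.0451 + 1.0377 + 1.0256 + 1.0244 = 4.1328
F = (S − I)·e^(rT) = (100.72 − 4.1328) · e^(0.0141·24/12)
= 96.5872 · e^0.028200 = 96.5872 × 1.028601 = ₹99.35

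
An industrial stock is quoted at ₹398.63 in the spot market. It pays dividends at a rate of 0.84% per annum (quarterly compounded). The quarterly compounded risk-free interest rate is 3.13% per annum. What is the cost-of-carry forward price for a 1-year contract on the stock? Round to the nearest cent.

F = S · (1+r/4)^(4T) / (1+q/4)^(4T)
= 398.63 × 1.031669 / 1.008426 = 398.63 × 1.023049
F = ₹407.82

₹407.82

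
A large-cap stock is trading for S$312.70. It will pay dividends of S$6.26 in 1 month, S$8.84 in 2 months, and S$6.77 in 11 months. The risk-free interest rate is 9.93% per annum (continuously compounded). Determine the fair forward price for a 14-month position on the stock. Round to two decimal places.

PV(dividends) I = 6.26·e^(−0.0993·1/12) + 8.84·e^(−0.0993·2/12) + 6.77·e^(−0.0993·11/12)
I = 6.2084 + 8.6949 + 6.1810 = 21.0843
F = (S − I)·e^(rT) = (312.70 − 21.0843) · e^(0.0993·14/12)
= 291.6157 · e^0.115850 = 291.6157 × 1.122827 = S$327.43

S$327.43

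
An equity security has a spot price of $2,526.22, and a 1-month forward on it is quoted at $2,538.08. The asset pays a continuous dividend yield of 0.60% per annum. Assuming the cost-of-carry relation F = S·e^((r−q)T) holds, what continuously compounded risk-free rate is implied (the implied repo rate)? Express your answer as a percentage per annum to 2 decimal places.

From F = S·e^((r−q)T): (r − q) = ln(F/S)/T
ln(2538.08/2526.22) = ln(1.004695) = 0.004684
(r − q) = 0.004684 / (1/12) = 0.056208
r = ln(F/S)/T + q = 0.056208 + 0.0060 = 0.062208
r = 6.22%

6.22%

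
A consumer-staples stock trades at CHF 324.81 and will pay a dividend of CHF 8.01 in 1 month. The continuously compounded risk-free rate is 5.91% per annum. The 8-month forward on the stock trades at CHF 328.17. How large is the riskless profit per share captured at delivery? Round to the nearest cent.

PV(dividends) I = 8.01·e^(−0.0591·1/12) = 7.9706
Fair forward F* = (S − I)·e^(rT) = (324.81 − 7.9706)·e^0.039400 = 316.8394 × 1.040186 = 329.5719
Market CHF 328.17 < fair 329.5719: forward underpriced → reverse cash-and-carry (short the stock, invest proceeds at r, pay the dividends, go long the forward).
Profit at T = |F_mkt − F*| = |328.17 − 329.5719| = CHF 1.40 per share

CHF 1.40 per share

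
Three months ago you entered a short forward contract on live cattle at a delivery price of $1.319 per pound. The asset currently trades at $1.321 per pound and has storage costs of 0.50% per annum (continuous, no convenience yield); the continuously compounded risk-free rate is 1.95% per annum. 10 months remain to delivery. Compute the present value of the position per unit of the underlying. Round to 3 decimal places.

Current fair forward for the remaining 10 months: F = S·e^((r + u)·T), (r + u) = 0.0195 + 0.0050 = 0.0245
F = 1.321 · e^(0.0245 × 10/12) = 1.321 × 1.020627 = 1.3482
Value of long forward = (F − K)·e^(−rT) = (1.3482 − 1.319) · e^(−0.0195·10/12)
= 0.0292 × 0.983881 = 0.029
Short position value = −(long value) = -$0.029

-$0.029 per pound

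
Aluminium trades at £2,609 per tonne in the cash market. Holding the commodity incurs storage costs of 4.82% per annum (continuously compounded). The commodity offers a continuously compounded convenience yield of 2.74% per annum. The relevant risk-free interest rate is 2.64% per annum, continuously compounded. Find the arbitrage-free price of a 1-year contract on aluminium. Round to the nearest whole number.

Net carry = r + u − y = 0.0264 + 0.0482 − 0.0274 = 0.0472
F = S·e^((r+u−y)T) = 2609 · e^(0.0472 × 1) = 2609 · e^0.047200
= 2609 × 1.048332 = £2,735 per tonne

£2,735 per tonne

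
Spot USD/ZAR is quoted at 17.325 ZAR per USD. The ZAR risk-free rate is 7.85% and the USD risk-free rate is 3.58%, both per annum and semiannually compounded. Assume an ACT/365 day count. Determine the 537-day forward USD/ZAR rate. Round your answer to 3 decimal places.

By covered interest parity, F = S · (1+r_ZAR/2)^(2T) / (1+r_USD/2)^(2T)
= 17.325 × 1.119949 / 1.053591 = 17.325 × 1.062983
F = 18.416 ZAR per USD

18.416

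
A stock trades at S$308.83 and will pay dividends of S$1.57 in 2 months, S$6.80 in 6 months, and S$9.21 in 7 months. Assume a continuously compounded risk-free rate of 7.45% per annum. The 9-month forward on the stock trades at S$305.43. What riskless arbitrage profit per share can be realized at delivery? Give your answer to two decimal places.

S$3.25 per share

PV(dividends) I = 1.57·e^(−0.0745·2/12) + 6.80·e^(−0.0745·6/12) + 9.21·e^(−0.0745·7/12) = 16.9203
Fair forward F* = (S − I)·e^(rT) = (308.83 − 16.9203)·e^0.055875 = 291.9097 × 1.057465 = 308.6843
Market S$305.43 < fair 308.6843: forward underpriced → reverse cash-and-carry (short the stock, invest proceeds at r, pay the dividends, go long the forward).
Profit at T = |F_mkt − F*| = |305.43 − 308.6843| = S$3.25 per share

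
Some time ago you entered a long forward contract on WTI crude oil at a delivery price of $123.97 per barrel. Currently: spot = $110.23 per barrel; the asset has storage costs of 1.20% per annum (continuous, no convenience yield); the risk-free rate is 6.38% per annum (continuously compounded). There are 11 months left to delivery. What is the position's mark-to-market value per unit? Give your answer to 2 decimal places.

-$5.48 per barrel

Current fair forward for the remaining 11 months: F = S·e^((r + u)·T), (r + u) = 0.0638 + 0.0120 = 0.0758
F = 110.23 · e^(0.0758 × 11/12) = 110.23 × 1.071954 = 118.1615
Value of long forward = (F − K)·e^(−rT) = (118.1615 − 123.97) · e^(−0.0638·11/12)
= -5.8085 × 0.943194 = -5.48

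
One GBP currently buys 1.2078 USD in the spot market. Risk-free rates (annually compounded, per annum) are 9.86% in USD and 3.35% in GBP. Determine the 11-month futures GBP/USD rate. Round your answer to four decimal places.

By covered interest parity, F = S · (1+r_USD)^T / (1+r_GBP)^T
= 1.2078 × 1.090025 / 1.030666 = 1.2078 × 1.057593
F = 1.2774 USD per GBP

1.2774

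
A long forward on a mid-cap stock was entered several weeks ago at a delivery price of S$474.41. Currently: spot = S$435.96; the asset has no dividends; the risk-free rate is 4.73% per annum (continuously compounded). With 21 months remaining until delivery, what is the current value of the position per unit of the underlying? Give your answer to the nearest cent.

Current fair forward for the remaining 21 months: F = S·e^(r·T), r = 0.0473
F = 435.96 · e^(0.0473 × 21/12) = 435.96 × 1.086297 = 473.5820
Value of long forward = (F − K)·e^(−rT) = (473.5820 − 474.41) · e^(−0.0473·21/12)
= -0.8280 × 0.920558 = -0.76

-S$0.76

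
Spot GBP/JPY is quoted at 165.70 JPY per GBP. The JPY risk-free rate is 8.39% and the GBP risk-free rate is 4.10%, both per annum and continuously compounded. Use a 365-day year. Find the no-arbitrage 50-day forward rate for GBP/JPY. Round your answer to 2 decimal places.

166.68

F = S·e^((r_JPY − r_GBP)T) = 165.70 · e^((0.0839 − 0.0410) × 50/365)
= 165.70 · e^0.005877 = 165.70 × 1.005894
F = 166.68 JPY per GBP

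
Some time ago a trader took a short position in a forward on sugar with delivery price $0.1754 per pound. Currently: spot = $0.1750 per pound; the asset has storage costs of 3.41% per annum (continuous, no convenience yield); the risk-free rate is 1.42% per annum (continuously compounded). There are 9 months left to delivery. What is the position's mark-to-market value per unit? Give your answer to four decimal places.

Current fair forward for the remaining 9 months: F = S·e^((r + u)·T), (r + u) = 0.0142 + 0.0341 = 0.0483
F = 0.1750 · e^(0.0483 × 9/12) = 0.1750 × 1.036889 = 0.1815
Value of long forward = (F − K)·e^(−rT) = (0.1815 − 0.1754) · e^(−0.0142·9/12)
= 0.0061 × 0.989407 = 0.0060
Short position value = −(long value) = -$0.0060

-$0.0060 per pound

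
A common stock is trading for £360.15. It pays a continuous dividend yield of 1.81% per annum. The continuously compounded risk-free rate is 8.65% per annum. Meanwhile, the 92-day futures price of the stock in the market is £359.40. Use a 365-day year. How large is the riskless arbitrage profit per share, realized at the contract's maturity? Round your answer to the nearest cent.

Fair futures: F* = S·e^(carry·T), with carry = (r − q) = 0.0865 − 0.0181 = 0.0684
F* = 360.15 · e^(0.0684 × 92/365) = 360.15 · e^0.017241 = 360.15 × 1.017390 = £366.4130
Market £359.40 < fair £366.4130: forward underpriced → reverse cash-and-carry (short spot, go long the forward).
At maturity, profit = |F_mkt − F*| = |359.40 − 366.4130| = £7.01 per share

£7.01 per share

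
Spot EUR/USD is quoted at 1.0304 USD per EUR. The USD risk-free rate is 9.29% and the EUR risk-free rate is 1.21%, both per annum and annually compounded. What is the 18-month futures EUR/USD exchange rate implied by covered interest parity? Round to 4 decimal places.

By covered interest parity, F = S · (1+r_USD)^T / (1+r_EUR)^T
= 1.0304 × 1.142538 / 1.018205 = 1.0304 × 1.122110
F = 1.1562 USD per EUR

1.1562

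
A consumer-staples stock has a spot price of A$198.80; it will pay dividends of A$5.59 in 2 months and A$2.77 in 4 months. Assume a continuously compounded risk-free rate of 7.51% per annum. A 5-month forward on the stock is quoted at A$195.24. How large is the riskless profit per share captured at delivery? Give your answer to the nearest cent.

PV(dividends) I = 5.59·e^(−0.0751·2/12) + 2.77·e^(−0.0751·4/12) = 8.2220
Fair forward F* = (S − I)·e^(rT) = (198.80 − 8.2220)·e^0.031292 = 190.5780 × 1.031787 = 196.6359
Market A$195.24 < fair 196.6359: forward underpriced → reverse cash-and-carry (short the stock, invest proceeds at r, pay the dividends, go long the forward).
Profit at T = |F_mkt − F*| = |195.24 − 196.6359| = A$1.40 per share

A$1.40 per share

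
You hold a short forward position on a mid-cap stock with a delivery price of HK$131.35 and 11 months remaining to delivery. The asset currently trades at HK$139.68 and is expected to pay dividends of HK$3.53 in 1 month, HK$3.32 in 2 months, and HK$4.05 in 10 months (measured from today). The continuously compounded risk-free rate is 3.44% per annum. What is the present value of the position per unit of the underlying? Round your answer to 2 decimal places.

-HK$1.65

PV(remaining dividends) I = 3.53·e^(−0.0344·1/12) + 3.32·e^(−0.0344·2/12) + 4.05·e^(−0.0344·10/12) = 10.7565
Current forward F = (S − I)·e^(rT) = (139.68 − 10.7565)·e^(0.0344·11/12) = 128.9235 × 1.032036 = 133.0537
Value (long) = (F − K)·e^(−rT) = (133.0537 − 131.35) × 0.968959 = 1.6508
Short position value = −(long value) = -HK$1.65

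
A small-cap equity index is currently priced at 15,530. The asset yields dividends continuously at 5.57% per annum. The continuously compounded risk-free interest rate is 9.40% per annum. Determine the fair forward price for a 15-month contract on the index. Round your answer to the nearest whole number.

F = S·e^((r − q)T) = 15530 · e^((0.0940 − 0.0557) × 15/12)
= 15530 · e^0.047875 = 15530 × 1.049040
F = 16,292

16,292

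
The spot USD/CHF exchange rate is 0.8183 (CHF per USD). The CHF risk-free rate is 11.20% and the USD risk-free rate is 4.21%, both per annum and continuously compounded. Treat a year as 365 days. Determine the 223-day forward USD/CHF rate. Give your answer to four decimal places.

F = S·e^((r_CHF − r_USD)T) = 0.8183 · e^((0.1120 − 0.0421) × 223/365)
= 0.8183 · e^0.042706 = 0.8183 × 1.043631
F = 0.8540 CHF per USD

0.8540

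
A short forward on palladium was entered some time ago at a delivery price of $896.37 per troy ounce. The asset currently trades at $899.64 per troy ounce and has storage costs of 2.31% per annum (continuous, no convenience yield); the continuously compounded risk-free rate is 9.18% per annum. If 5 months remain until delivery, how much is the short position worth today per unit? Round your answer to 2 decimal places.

Current fair forward for the remaining 5 months: F = S·e^((r + u)·T), (r + u) = 0.0918 + 0.0231 = 0.1149
F = 899.64 · e^(0.1149 × 5/12) = 899.64 × 1.049040 = 943.7583
Value of long forward = (F − K)·e^(−rT) = (943.7583 − 896.37) · e^(−0.0918·5/12)
= 47.3883 × 0.962472 = 45.61
Short position value = −(long value) = -$45.61

-$45.61 per troy ounce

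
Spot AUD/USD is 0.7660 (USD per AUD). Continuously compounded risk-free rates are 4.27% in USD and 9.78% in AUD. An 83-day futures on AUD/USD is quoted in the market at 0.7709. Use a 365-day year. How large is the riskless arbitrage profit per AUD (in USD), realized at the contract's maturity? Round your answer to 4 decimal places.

0.0144 per AUD (in USD)

Fair futures: F* = S·e^(carry·T), with carry = (r_USD − r_AUD) = 0.0427 − 0.0978 = -0.0551
F* = 0.7660 · e^(-0.0551 × 83/365) = 0.7660 · e^-0.012530 = 0.7660 × 0.987548 = 0.7565
Market 0.7709 > fair 0.7565: forward overpriced → cash-and-carry (buy spot, short the forward).
At maturity, profit = |F_mkt − F*| = |0.7709 − 0.7565| = 0.0144 per AUD (in USD)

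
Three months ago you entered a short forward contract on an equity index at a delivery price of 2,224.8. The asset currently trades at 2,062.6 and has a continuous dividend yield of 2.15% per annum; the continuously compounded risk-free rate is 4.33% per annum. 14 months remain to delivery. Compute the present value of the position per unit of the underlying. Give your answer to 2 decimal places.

103.70

Current fair forward for the remaining 14 months: F = S·e^((r − q)·T), (r − q) = 0.0433 − 0.0215 = 0.0218
F = 2062.6 · e^(0.0218 × 14/12) = 2062.6 × 1.02575952 = 2115.7316
Value of long forward = (F − K)·e^(−rT) = (2115.7316 − 2224.8) · e^(−0.0433·14/12)
= -109.0684 × 0.95073808 = -103.70
Short position value = −(long value) = 103.70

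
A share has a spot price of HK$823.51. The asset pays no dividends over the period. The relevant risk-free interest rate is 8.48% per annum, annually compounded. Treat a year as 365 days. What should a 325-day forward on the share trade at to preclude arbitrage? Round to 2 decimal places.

F = S · (1+r)^T
= 823.51 × 1.075167
F = HK$885.41

HK$885.41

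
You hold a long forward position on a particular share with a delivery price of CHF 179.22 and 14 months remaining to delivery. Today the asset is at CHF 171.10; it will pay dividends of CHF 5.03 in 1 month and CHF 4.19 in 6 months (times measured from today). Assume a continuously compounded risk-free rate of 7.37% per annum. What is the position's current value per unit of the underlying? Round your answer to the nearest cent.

PV(remaining dividends) I = 5.03·e^(−0.0737·1/12) + 4.19·e^(−0.0737·6/12) = 9.0376
Current forward F = (S − I)·e^(rT) = (171.10 − 9.0376)·e^(0.0737·14/12) = 162.0624 × 1.089788 = 176.6137
Value (long) = (F − K)·e^(−rT) = (176.6137 − 179.22) × 0.917610 = -2.3916
Value = -CHF 2.39

-CHF 2.39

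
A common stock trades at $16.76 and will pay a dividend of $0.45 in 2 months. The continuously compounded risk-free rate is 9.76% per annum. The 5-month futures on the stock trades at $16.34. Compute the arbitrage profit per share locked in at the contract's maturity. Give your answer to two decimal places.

PV(dividends) I = 0.45·e^(−0.0976·2/12) = 0.4427
Fair futures F* = (S − I)·e^(rT) = (16.76 − 0.4427)·e^0.040667 = 16.3173 × 1.041505 = 16.9945
Market $16.34 < fair 16.9945: forward underpriced → reverse cash-and-carry (short the stock, invest proceeds at r, pay the dividends, go long the forward).
Profit at T = |F_mkt − F*| = |16.34 − 16.9945| = $0.65 per share

$0.65 per share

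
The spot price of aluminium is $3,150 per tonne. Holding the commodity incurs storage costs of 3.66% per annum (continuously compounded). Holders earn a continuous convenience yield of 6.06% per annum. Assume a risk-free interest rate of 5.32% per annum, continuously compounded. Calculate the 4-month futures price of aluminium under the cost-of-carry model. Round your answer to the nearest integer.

$3,181 per tonne

Net carry = r + u − y = 0.0532 + 0.0366 − 0.0606 = 0.0292
F = S·e^((r+u−y)T) = 3150 · e^(0.0292 × 4/12) = 3150 · e^0.009733
= 3150 × 1.009781 = $3,181 per tonne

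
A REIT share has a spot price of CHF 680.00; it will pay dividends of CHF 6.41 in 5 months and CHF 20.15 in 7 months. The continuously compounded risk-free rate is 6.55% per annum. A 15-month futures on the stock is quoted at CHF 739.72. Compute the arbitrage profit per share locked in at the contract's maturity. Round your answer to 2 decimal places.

PV(dividends) I = 6.41·e^(−0.0655·5/12) + 20.15·e^(−0.0655·7/12) = 25.6321
Fair futures F* = (S − I)·e^(rT) = (680.00 − 25.6321)·e^0.081875 = 654.3679 × 1.085320 = 710.1986
Market CHF 739.72 > fair 710.1986: forward overpriced → cash-and-carry (borrow at r, buy the stock and collect the dividends, short the forward).
Profit at T = |F_mkt − F*| = |739.72 − 710.1986| = CHF 29.52 per share

CHF 29.52 per share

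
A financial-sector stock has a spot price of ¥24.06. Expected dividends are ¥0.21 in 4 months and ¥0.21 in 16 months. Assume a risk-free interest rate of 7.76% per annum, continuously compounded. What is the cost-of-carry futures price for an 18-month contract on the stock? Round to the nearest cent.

¥26.59

PV(dividends) I = 0.21·e^(−0.0776·4/12) + 0.21·e^(−0.0776·16/12)
I = 0.2046 + 0.1894 = 0.3940
F = (S − I)·e^(rT) = (24.06 − 0.3940) · e^(0.0776·18/12)
= 23.6660 · e^0.116400 = 23.6660 × 1.123445 = ¥26.59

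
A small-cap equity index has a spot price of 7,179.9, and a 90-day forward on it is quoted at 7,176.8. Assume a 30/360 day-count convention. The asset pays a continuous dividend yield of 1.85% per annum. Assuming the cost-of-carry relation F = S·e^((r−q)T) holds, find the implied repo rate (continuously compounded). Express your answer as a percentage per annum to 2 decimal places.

From F = S·e^((r−q)T): (r − q) = ln(F/S)/T
ln(7176.8/7179.9) = ln(0.999568) = -0.000432
(r − q) = -0.000432 / (90/360) = -0.001728
r = ln(F/S)/T + q = -0.001728 + 0.0185 = 0.016772
r = 1.68%

1.68%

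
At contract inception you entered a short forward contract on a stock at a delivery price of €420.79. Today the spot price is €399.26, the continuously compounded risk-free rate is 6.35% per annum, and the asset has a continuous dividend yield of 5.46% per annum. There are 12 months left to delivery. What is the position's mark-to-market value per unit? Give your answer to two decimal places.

€16.86

Current fair forward for the remaining 12 months: F = S·e^((r − q)·T), (r − q) = 0.0635 − 0.0546 = 0.0089
F = 399.26 · e^(0.0089 × 12/12) = 399.26 × 1.008940 = 402.8294
Value of long forward = (F − K)·e^(−rT) = (402.8294 − 420.79) · e^(−0.0635·12/12)
= -17.9606 × 0.938474 = -16.86
Short position value = −(long value) = €16.86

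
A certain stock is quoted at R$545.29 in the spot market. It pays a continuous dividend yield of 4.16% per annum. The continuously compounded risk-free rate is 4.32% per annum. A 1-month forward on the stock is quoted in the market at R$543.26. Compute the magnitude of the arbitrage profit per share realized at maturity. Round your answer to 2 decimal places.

Fair forward: F* = S·e^(carry·T), with carry = (r − q) = 0.0432 − 0.0416 = 0.0016
F* = 545.29 · e^(0.0016 × 1/12) = 545.29 · e^0.000133 = 545.29 × 1.000133 = R$545.3625
Market R$543.26 < fair R$545.3625: forward underpriced → reverse cash-and-carry (short spot, go long the forward).
At maturity, profit = |F_mkt − F*| = |543.26 − 545.3625| = R$2.10 per share

R$2.10 per share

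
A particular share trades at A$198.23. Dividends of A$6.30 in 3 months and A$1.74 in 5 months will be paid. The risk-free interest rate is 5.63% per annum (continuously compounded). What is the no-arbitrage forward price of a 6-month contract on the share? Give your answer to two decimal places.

A$195.75

PV(dividends) I = 6.30·e^(−0.0563·3/12) + 1.74·e^(−0.0563·5/12)
I = 6.2119 + 1.6997 = 7.9116
F = (S − I)·e^(rT) = (198.23 − 7.9116) · e^(0.0563·6/12)
= 190.3184 · e^0.028150 = 190.3184 × 1.028550 = A$195.75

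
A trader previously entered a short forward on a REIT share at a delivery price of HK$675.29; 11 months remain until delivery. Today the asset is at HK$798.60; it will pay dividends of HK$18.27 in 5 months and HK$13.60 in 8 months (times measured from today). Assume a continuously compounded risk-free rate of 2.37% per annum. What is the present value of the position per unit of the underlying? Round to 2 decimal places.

-HK$106.35

PV(remaining dividends) I = 18.27·e^(−0.0237·5/12) + 13.60·e^(−0.0237·8/12) = 31.4773
Current forward F = (S − I)·e^(rT) = (798.60 − 31.4773)·e^(0.0237·11/12) = 767.1227 × 1.021963 = 783.9710
Value (long) = (F − K)·e^(−rT) = (783.9710 − 675.29) × 0.978509 = 106.3453
Short position value = −(long value) = -HK$106.35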